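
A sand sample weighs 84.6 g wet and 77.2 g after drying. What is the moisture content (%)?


Formula: MC = (W_wet - W_dry) / W_wet * 100
Water mass = 84.6 - 77.2 = 7.4 g
MC = 7.4 / 84.6 * 100 = 8.7470%

Answer: 8.7470%


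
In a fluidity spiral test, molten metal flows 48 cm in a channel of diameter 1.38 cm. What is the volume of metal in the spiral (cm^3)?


Formula: V = pi * (d/2)^2 * L  (cylinder volume)
Radius = 1.38/2 = 0.69 cm
V = pi * 0.69^2 * 48 = 71.7942 cm^3

71.7942 cm^3


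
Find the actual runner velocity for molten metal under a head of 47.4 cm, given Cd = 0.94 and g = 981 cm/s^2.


Formula: v = Cd * sqrt(2 * g * h)  (Torricelli with discharge coefficient)
2*g*h = 2 * 981 * 47.4 = 92998.8 cm^2/s^2
sqrt(92998.8) = 304.95705 cm/s
v = 0.94 * 304.95705 = 286.6596 cm/s

286.6596 cm/s


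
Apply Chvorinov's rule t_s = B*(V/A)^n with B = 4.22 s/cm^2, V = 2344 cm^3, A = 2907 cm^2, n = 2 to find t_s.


Formula: t_s = B * (V/A)^n  (Chvorinov's rule, n=2)
Modulus M = V/A = 2344/2907 = 0.806330 cm
M^2 = 0.806330^2 = 0.650168 cm^2
t_s = 4.22 * 0.650168 = 2.7437 s

Final answer: 2.7437 s


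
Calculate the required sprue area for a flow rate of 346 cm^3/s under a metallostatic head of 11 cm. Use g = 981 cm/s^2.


Formula: v = sqrt(2*g*h), A = Q/v
Velocity: v = sqrt(2 * 981 * 11) = sqrt(21582) = 146.9081 cm/s
Sprue area: A = Q / v = 346 / 146.9081 = 2.3552 cm^2


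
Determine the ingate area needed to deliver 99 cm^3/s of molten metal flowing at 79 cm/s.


Formula: A_ingate = Q / v  (continuity equation)
A = 99 cm^3/s / 79 cm/s = 1.2532 cm^2

1.2532 cm^2


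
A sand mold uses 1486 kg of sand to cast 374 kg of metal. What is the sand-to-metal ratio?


Formula: Sand-to-Metal Ratio = W_sand / W_metal
Ratio = 1486 kg / 374 kg = 3.9733

Answer: 3.9733


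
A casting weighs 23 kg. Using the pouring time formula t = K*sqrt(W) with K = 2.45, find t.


Formula: t = K * sqrt(W)
sqrt(W) = sqrt(23) = 4.79583
t = 2.45 * 4.79583 = 11.7498 s

Answer: 11.7498 s


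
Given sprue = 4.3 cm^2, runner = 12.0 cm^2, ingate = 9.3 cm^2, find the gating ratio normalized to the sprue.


Sprue:Runner:Ingate = 1 : 12.0/4.3 : 9.3/4.3 = 1:2.79:2.16

Answer: 1:2.79:2.16


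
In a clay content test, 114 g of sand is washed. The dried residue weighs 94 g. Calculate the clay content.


Formula: Clay% = (W_total - W_washed) / W_total * 100
Clay mass = 114 - 94 = 20 g
Clay% = 20 / 114 * 100 = 17.5439%


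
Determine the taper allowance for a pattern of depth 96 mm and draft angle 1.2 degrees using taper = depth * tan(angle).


Formula: taper = depth * tan(draft_angle)
tan(1.2 deg) = 0.0209470
taper = 96 mm * 0.0209470 = 2.0109 mm


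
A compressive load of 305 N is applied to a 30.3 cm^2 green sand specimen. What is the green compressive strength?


Formula: Compressive Strength = Force / Area
Strength = 305 N / 30.3 cm^2 = 10.0660 N/cm^2


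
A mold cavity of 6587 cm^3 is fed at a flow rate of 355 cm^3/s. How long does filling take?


Formula: t_fill = V_mold / Q_flow
t = 6587 cm^3 / 355 cm^3/s = 18.5549 s

Final answer: 18.5549 s


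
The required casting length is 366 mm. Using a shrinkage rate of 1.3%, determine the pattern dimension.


Formula: L_pattern = L_casting * (1 + shrinkage_rate/100)
Shrinkage factor = 1 + 1.3/100 = 1.013
L_pattern = 366 mm * 1.013 = 370.7580 mm

Final answer: 370.7580 mm


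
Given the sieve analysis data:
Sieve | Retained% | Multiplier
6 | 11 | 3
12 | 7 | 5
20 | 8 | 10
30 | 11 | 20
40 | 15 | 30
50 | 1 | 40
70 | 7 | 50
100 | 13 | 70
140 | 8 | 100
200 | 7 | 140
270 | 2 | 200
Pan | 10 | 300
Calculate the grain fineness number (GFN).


Formula: GFN = sum(pct * multiplier) / sum(pct)
sum(pct * multiplier) = 7298
sum(pct) = 100
GFN = 7298 / 100 = 72.98

Answer: 72.98


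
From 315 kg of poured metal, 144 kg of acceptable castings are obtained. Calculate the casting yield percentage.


Formula: Casting Yield = (W_good / W_total) * 100
Yield = (144 kg / 315 kg) * 100 = 45.7143%

Answer: 45.7143%


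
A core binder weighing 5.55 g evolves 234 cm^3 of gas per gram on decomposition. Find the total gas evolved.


Formula: V_gas = W_binder * gas_evolution_rate
V = 5.55 g * 234 cm^3/g = 1298.7000 cm^3

1298.7000 cm^3


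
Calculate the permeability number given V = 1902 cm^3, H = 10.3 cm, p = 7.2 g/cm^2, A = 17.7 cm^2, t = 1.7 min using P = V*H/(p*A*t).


Formula: Permeability Number P = (V * H) / (p * A * t)
Numerator: V * H = 1902 * 10.3 = 19590.6
Denominator: p * A * t = 7.2 * 17.7 * 1.7 = 216.648
P = 19590.6 / 216.648 = 90.4259

Final answer: 90.4259


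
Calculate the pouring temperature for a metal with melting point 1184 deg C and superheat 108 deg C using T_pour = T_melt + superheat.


Formula: T_pour = T_melt + Superheat
T_pour = 1184 + 108 = 1292 deg C


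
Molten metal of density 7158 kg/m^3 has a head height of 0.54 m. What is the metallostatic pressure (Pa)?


Formula: P = rho * g * h
rho * g = 7158 * 9.81 = 70219.98 N/m^3
P = 70219.98 * 0.54 = 37918.7892 Pa


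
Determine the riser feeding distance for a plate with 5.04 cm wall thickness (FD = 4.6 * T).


Formula: FD = 4.6 * T  (riser feeding-distance rule)
FD = 4.6 * 5.04 cm = 23.1840 cm

Answer: 23.1840 cm


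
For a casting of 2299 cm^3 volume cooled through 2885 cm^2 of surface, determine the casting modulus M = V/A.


Formula: Casting Modulus M = V / A
M = 2299 cm^3 / 2885 cm^2 = 0.7969 cm

Final answer: 0.7969 cm


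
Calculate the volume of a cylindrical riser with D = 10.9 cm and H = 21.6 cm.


Formula: V = pi * (D/2)^2 * H  (cylinder volume)
Radius = D/2 = 10.9/2 = 5.45 cm
V = pi * 5.45^2 * 21.6 = 2015.5642 cm^3


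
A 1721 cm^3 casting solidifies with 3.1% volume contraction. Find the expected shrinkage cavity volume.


Formula: V_shrink = V_casting * shrinkage_pct / 100
V_shrink = 1721 cm^3 * 3.1 / 100 = 53.3510 cm^3

Final answer: 53.3510 cm^3


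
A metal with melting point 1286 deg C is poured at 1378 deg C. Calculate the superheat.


Formula: Superheat = T_pour - T_melt
Superheat = 1378 - 1286 = 92 deg C


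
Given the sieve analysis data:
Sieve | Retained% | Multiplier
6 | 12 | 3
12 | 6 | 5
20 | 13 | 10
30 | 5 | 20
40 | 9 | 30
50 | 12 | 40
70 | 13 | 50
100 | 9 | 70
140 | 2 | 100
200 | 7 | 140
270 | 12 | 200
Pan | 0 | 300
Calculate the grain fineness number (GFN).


Formula: GFN = sum(pct * multiplier) / sum(pct)
sum(pct * multiplier) = 5906
sum(pct) = 100
GFN = 5906 / 100 = 59.06

59.06


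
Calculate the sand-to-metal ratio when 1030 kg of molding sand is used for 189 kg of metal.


Formula: Sand-to-Metal Ratio = W_sand / W_metal
Ratio = 1030 kg / 189 kg = 5.4497

Answer: 5.4497


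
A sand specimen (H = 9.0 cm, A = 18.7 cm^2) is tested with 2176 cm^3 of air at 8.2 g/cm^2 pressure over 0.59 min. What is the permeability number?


Formula: Permeability Number P = (V * H) / (p * A * t)
Numerator: V * H = 2176 * 9.0 = 19584.0
Denominator: p * A * t = 8.2 * 18.7 * 0.59 = 90.4706
P = 19584.0 / 90.4706 = 216.4681

Answer: 216.4681


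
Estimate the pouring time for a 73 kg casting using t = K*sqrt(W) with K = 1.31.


Formula: t = K * sqrt(W)
sqrt(W) = sqrt(73) = 8.54400
t = 1.31 * 8.54400 = 11.1926 s

Answer: 11.1926 s


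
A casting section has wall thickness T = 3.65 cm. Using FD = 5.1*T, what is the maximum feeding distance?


Formula: FD = 5.1 * T  (riser feeding-distance rule)
FD = 5.1 * 3.65 cm = 18.6150 cm

Final answer: 18.6150 cm


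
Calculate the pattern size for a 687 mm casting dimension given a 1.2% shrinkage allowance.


Formula: L_pattern = L_casting * (1 + shrinkage_rate/100)
Shrinkage factor = 1 + 1.2/100 = 1.012
L_pattern = 687 mm * 1.012 = 695.2440 mm

695.2440 mm


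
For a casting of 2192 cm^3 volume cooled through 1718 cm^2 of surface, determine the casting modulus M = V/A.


Formula: Casting Modulus M = V / A
M = 2192 cm^3 / 1718 cm^2 = 1.2759 cm


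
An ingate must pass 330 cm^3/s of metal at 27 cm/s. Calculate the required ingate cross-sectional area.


Formula: A_ingate = Q / v  (continuity equation)
A = 330 cm^3/s / 27 cm/s = 12.2222 cm^2

Final answer: 12.2222 cm^2


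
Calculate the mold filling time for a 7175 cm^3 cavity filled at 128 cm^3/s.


Formula: t_fill = V_mold / Q_flow
t = 7175 cm^3 / 128 cm^3/s = 56.0547 s

Final answer: 56.0547 s


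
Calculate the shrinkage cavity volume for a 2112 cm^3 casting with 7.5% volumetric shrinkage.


Formula: V_shrink = V_casting * shrinkage_pct / 100
V_shrink = 2112 cm^3 * 7.5 / 100 = 158.4000 cm^3


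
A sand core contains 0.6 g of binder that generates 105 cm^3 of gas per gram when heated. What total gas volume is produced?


Formula: V_gas = W_binder * gas_evolution_rate
V = 0.6 g * 105 cm^3/g = 63.0000 cm^3

Answer: 63.0000 cm^3


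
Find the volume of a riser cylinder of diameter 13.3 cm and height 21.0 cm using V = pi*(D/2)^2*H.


Formula: V = pi * (D/2)^2 * H  (cylinder volume)
Radius = D/2 = 13.3/2 = 6.65 cm
V = pi * 6.65^2 * 21.0 = 2917.5107 cm^3

Final answer: 2917.5107 cm^3


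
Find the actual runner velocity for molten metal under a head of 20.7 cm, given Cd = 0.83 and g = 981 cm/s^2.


Formula: v = Cd * sqrt(2 * g * h)  (Torricelli with discharge coefficient)
2*g*h = 2 * 981 * 20.7 = 40613.4 cm^2/s^2
sqrt(40613.4) = 201.52767 cm/s
v = 0.83 * 201.52767 = 167.2680 cm/s

Final answer: 167.2680 cm/s


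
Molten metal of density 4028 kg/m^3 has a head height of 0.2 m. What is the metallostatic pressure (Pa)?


Formula: P = rho * g * h
rho * g = 4028 * 9.81 = 39514.68 N/m^3
P = 39514.68 * 0.2 = 7902.9360 Pa

Answer: 7902.9360 Pa


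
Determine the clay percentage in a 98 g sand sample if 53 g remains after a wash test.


Formula: Clay% = (W_total - W_washed) / W_total * 100
Clay mass = 98 - 53 = 45 g
Clay% = 45 / 98 * 100 = 45.9184%


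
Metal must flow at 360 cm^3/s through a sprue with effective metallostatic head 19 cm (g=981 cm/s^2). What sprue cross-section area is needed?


Formula: v = sqrt(2*g*h), A = Q/v
Velocity: v = sqrt(2 * 981 * 19) = sqrt(37278) = 193.0751 cm/s
Sprue area: A = Q / v = 360 / 193.0751 = 1.8646 cm^2

Final answer: 1.8646 cm^2


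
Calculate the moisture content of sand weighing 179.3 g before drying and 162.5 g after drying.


Formula: MC = (W_wet - W_dry) / W_wet * 100
Water mass = 179.3 - 162.5 = 16.8 g
MC = 16.8 / 179.3 * 100 = 9.3698%


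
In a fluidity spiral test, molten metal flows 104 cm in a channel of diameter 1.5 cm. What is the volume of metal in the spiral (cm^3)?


Formula: V = pi * (d/2)^2 * L  (cylinder volume)
Radius = 1.5/2 = 0.75 cm
V = pi * 0.75^2 * 104 = 183.7832 cm^3


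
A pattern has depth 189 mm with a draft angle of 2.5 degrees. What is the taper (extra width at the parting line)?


Formula: taper = depth * tan(draft_angle)
tan(2.5 deg) = 0.0436609
taper = 189 mm * 0.0436609 = 8.2519 mm

Final answer: 8.2519 mm


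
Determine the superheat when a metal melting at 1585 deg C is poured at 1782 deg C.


Formula: Superheat = T_pour - T_melt
Superheat = 1782 - 1585 = 197 deg C


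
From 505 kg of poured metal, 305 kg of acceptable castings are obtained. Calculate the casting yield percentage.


Formula: Casting Yield = (W_good / W_total) * 100
Yield = (305 kg / 505 kg) * 100 = 60.3960%

Answer: 60.3960%


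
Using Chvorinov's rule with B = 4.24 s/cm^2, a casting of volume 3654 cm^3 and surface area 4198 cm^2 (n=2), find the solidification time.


Formula: t_s = B * (V/A)^n  (Chvorinov's rule, n=2)
Modulus M = V/A = 3654/4198 = 0.870414 cm
M^2 = 0.870414^2 = 0.757621 cm^2
t_s = 4.24 * 0.757621 = 3.2123 s


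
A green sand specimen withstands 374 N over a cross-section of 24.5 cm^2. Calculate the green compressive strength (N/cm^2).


Formula: Compressive Strength = Force / Area
Strength = 374 N / 24.5 cm^2 = 15.2653 N/cm^2

15.2653 N/cm^2


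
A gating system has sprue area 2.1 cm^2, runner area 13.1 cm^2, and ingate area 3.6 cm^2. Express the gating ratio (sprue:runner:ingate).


Sprue:Runner:Ingate = 1 : 13.1/2.1 : 3.6/2.1 = 1:6.24:1.71

Final answer: 1:6.24:1.71


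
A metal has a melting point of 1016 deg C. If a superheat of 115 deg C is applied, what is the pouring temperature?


Formula: T_pour = T_melt + Superheat
T_pour = 1016 + 115 = 1131 deg C

1131 deg C


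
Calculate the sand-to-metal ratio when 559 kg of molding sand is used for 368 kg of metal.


Formula: Sand-to-Metal Ratio = W_sand / W_metal
Ratio = 559 kg / 368 kg = 1.5190

Answer: 1.5190


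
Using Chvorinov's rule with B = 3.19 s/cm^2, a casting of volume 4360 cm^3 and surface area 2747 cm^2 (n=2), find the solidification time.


Formula: t_s = B * (V/A)^n  (Chvorinov's rule, n=2)
Modulus M = V/A = 4360/2747 = 1.587186 cm
M^2 = 1.587186^2 = 2.519159 cm^2
t_s = 3.19 * 2.519159 = 8.0361 s

8.0361 s


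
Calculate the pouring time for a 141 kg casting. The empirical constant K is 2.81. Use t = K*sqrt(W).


Formula: t = K * sqrt(W)
sqrt(W) = sqrt(141) = 11.87434
t = 2.81 * 11.87434 = 33.3669 s

Answer: 33.3669 s


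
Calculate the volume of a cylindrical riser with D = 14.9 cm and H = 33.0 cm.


Formula: V = pi * (D/2)^2 * H  (cylinder volume)
Radius = D/2 = 14.9/2 = 7.45 cm
V = pi * 7.45^2 * 33.0 = 5754.0861 cm^3

5754.0861 cm^3


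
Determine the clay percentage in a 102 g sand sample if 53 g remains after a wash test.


Formula: Clay% = (W_total - W_washed) / W_total * 100
Clay mass = 102 - 53 = 49 g
Clay% = 49 / 102 * 100 = 48.0392%

Answer: 48.0392%


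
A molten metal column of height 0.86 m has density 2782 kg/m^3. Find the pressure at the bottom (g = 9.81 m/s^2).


Formula: P = rho * g * h
rho * g = 2782 * 9.81 = 27291.42 N/m^3
P = 27291.42 * 0.86 = 23470.6212 Pa

Final answer: 23470.6212 Pa


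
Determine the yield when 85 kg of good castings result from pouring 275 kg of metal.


Formula: Casting Yield = (W_good / W_total) * 100
Yield = (85 kg / 275 kg) * 100 = 30.9091%

Final answer: 30.9091%


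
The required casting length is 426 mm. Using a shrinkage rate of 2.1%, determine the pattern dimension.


Formula: L_pattern = L_casting * (1 + shrinkage_rate/100)
Shrinkage factor = 1 + 2.1/100 = 1.021
L_pattern = 426 mm * 1.021 = 434.9460 mm


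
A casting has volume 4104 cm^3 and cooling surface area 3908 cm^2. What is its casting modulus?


Formula: Casting Modulus M = V / A
M = 4104 cm^3 / 3908 cm^2 = 1.0502 cm

1.0502 cm


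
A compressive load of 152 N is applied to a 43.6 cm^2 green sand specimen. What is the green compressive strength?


Formula: Compressive Strength = Force / Area
Strength = 152 N / 43.6 cm^2 = 3.4862 N/cm^2

3.4862 N/cm^2


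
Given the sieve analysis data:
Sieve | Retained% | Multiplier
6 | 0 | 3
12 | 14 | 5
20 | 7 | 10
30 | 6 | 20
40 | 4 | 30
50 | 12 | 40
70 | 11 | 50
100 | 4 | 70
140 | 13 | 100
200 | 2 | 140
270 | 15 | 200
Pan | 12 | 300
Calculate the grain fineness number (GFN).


Formula: GFN = sum(pct * multiplier) / sum(pct)
sum(pct * multiplier) = 9870
sum(pct) = 100
GFN = 9870 / 100 = 98.70


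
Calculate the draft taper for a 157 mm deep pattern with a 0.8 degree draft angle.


Formula: taper = depth * tan(draft_angle)
tan(0.8 deg) = 0.0139635
taper = 157 mm * 0.0139635 = 2.1923 mm

Answer: 2.1923 mm


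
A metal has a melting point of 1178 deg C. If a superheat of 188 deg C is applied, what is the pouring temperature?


Formula: T_pour = T_melt + Superheat
T_pour = 1178 + 188 = 1366 deg C

Final answer: 1366 deg C


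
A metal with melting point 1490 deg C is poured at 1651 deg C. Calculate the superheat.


Formula: Superheat = T_pour - T_melt
Superheat = 1651 - 1490 = 161 deg C

161 deg C


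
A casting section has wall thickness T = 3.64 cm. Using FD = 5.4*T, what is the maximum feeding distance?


Formula: FD = 5.4 * T  (riser feeding-distance rule)
FD = 5.4 * 3.64 cm = 19.6560 cm

Final answer: 19.6560 cm


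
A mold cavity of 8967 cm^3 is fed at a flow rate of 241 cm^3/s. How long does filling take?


Formula: t_fill = V_mold / Q_flow
t = 8967 cm^3 / 241 cm^3/s = 37.2075 s

37.2075 s


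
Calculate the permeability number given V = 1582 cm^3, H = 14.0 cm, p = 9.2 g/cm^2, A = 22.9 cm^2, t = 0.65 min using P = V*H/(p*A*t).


Formula: Permeability Number P = (V * H) / (p * A * t)
Numerator: V * H = 1582 * 14.0 = 22148.0
Denominator: p * A * t = 9.2 * 22.9 * 0.65 = 136.942
P = 22148.0 / 136.942 = 161.7327

161.7327


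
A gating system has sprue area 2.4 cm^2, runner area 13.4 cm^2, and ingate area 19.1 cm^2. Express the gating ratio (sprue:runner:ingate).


Sprue:Runner:Ingate = 1 : 13.4/2.4 : 19.1/2.4 = 1:5.58:7.96

Final answer: 1:5.58:7.96


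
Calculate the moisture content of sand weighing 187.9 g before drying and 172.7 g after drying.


Formula: MC = (W_wet - W_dry) / W_wet * 100
Water mass = 187.9 - 172.7 = 15.2 g
MC = 15.2 / 187.9 * 100 = 8.0894%

Final answer: 8.0894%


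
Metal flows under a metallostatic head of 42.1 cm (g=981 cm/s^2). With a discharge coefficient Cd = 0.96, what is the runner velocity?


Formula: v = Cd * sqrt(2 * g * h)  (Torricelli with discharge coefficient)
2*g*h = 2 * 981 * 42.1 = 82600.2 cm^2/s^2
sqrt(82600.2) = 287.40251 cm/s
v = 0.96 * 287.40251 = 275.9064 cm/s

275.9064 cm/s


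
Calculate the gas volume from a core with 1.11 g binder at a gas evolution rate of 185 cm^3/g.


Formula: V_gas = W_binder * gas_evolution_rate
V = 1.11 g * 185 cm^3/g = 205.3500 cm^3

205.3500 cm^3


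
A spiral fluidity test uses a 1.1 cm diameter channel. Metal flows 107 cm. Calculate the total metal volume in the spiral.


Formula: V = pi * (d/2)^2 * L  (cylinder volume)
Radius = 1.1/2 = 0.55 cm
V = pi * 0.55^2 * 107 = 101.6855 cm^3

101.6855 cm^3


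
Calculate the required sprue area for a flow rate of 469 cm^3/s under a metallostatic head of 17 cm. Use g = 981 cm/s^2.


Formula: v = sqrt(2*g*h), A = Q/v
Velocity: v = sqrt(2 * 981 * 17) = sqrt(33354) = 182.6308 cm/s
Sprue area: A = Q / v = 469 / 182.6308 = 2.5680 cm^2

Final answer: 2.5680 cm^2


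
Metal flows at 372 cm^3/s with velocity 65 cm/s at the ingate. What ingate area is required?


Formula: A_ingate = Q / v  (continuity equation)
A = 372 cm^3/s / 65 cm/s = 5.7231 cm^2

Final answer: 5.7231 cm^2


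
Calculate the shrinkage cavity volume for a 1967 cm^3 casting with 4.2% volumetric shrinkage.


Formula: V_shrink = V_casting * shrinkage_pct / 100
V_shrink = 1967 cm^3 * 4.2 / 100 = 82.6140 cm^3

Answer: 82.6140 cm^3


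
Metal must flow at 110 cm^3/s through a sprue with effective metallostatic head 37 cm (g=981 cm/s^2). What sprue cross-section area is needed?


Formula: v = sqrt(2*g*h), A = Q/v
Velocity: v = sqrt(2 * 981 * 37) = sqrt(72594) = 269.4327 cm/s
Sprue area: A = Q / v = 110 / 269.4327 = 0.4083 cm^2

0.4083 cm^2


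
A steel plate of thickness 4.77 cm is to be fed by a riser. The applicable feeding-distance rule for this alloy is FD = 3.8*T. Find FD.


Formula: FD = 3.8 * T  (riser feeding-distance rule)
FD = 3.8 * 4.77 cm = 18.1260 cm

Final answer: 18.1260 cm


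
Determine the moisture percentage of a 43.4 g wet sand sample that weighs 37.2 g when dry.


Formula: MC = (W_wet - W_dry) / W_wet * 100
Water mass = 43.4 - 37.2 = 6.2 g
MC = 6.2 / 43.4 * 100 = 14.2857%


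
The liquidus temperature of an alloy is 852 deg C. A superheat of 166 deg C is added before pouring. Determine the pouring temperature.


Formula: T_pour = T_melt + Superheat
T_pour = 852 + 166 = 1018 deg C

Answer: 1018 deg C


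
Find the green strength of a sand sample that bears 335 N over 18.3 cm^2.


Formula: Compressive Strength = Force / Area
Strength = 335 N / 18.3 cm^2 = 18.3060 N/cm^2

Final answer: 18.3060 N/cm^2


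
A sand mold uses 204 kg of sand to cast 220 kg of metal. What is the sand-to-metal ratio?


Formula: Sand-to-Metal Ratio = W_sand / W_metal
Ratio = 204 kg / 220 kg = 0.9273

Answer: 0.9273


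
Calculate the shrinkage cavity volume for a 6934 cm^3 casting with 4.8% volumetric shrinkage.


Formula: V_shrink = V_casting * shrinkage_pct / 100
V_shrink = 6934 cm^3 * 4.8 / 100 = 332.8320 cm^3


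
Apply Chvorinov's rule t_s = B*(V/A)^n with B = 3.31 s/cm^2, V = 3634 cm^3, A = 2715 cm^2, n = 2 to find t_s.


Formula: t_s = B * (V/A)^n  (Chvorinov's rule, n=2)
Modulus M = V/A = 3634/2715 = 1.338490 cm
M^2 = 1.338490^2 = 1.791555 cm^2
t_s = 3.31 * 1.791555 = 5.9300 s

5.9300 s


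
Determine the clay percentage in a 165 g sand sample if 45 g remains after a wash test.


Formula: Clay% = (W_total - W_washed) / W_total * 100
Clay mass = 165 - 45 = 120 g
Clay% = 120 / 165 * 100 = 72.7273%


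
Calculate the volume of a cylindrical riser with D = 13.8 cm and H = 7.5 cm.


Formula: V = pi * (D/2)^2 * H  (cylinder volume)
Radius = D/2 = 13.8/2 = 6.9 cm
V = pi * 6.9^2 * 7.5 = 1121.7842 cm^3

1121.7842 cm^3


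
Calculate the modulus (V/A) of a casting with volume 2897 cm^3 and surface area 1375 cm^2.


Formula: Casting Modulus M = V / A
M = 2897 cm^3 / 1375 cm^2 = 2.1069 cm

2.1069 cm


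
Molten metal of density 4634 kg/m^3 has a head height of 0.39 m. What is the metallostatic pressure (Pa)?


Formula: P = rho * g * h
rho * g = 4634 * 9.81 = 45459.54 N/m^3
P = 45459.54 * 0.39 = 17729.2206 Pa

17729.2206 Pa


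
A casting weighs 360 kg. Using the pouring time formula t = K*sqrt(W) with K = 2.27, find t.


Formula: t = K * sqrt(W)
sqrt(W) = sqrt(360) = 18.97367
t = 2.27 * 18.97367 = 43.0702 s

Final answer: 43.0702 s


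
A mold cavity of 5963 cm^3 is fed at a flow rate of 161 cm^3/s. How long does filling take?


Formula: t_fill = V_mold / Q_flow
t = 5963 cm^3 / 161 cm^3/s = 37.0373 s

Final answer: 37.0373 s


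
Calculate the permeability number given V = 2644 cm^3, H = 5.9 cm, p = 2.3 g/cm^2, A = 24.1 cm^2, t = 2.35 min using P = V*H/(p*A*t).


Formula: Permeability Number P = (V * H) / (p * A * t)
Numerator: V * H = 2644 * 5.9 = 15599.6
Denominator: p * A * t = 2.3 * 24.1 * 2.35 = 130.2605
P = 15599.6 / 130.2605 = 119.7569

119.7569


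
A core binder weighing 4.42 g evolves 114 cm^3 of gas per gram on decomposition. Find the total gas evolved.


Formula: V_gas = W_binder * gas_evolution_rate
V = 4.42 g * 114 cm^3/g = 503.8800 cm^3


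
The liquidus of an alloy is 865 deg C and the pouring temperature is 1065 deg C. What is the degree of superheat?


Formula: Superheat = T_pour - T_melt
Superheat = 1065 - 865 = 200 deg C


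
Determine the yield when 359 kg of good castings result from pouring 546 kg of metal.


Formula: Casting Yield = (W_good / W_total) * 100
Yield = (359 kg / 546 kg) * 100 = 65.7509%


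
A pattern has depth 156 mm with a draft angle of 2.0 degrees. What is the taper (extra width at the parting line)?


Formula: taper = depth * tan(draft_angle)
tan(2.0 deg) = 0.0349208
taper = 156 mm * 0.0349208 = 5.4476 mm

Final answer: 5.4476 mm


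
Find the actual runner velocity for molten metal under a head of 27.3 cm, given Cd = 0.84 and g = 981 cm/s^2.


Formula: v = Cd * sqrt(2 * g * h)  (Torricelli with discharge coefficient)
2*g*h = 2 * 981 * 27.3 = 53562.6 cm^2/s^2
sqrt(53562.6) = 231.43595 cm/s
v = 0.84 * 231.43595 = 194.4062 cm/s

Final answer: 194.4062 cm/s


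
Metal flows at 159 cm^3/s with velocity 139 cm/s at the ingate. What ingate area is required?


Formula: A_ingate = Q / v  (continuity equation)
A = 159 cm^3/s / 139 cm/s = 1.1439 cm^2

1.1439 cm^2


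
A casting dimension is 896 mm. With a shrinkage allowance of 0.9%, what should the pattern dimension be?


Formula: L_pattern = L_casting * (1 + shrinkage_rate/100)
Shrinkage factor = 1 + 0.9/100 = 1.009
L_pattern = 896 mm * 1.009 = 904.0640 mm

Answer: 904.0640 mm


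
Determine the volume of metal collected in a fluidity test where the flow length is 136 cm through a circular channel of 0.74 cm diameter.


Formula: V = pi * (d/2)^2 * L  (cylinder volume)
Radius = 0.74/2 = 0.37 cm
V = pi * 0.37^2 * 136 = 58.4914 cm^3

58.4914 cm^3


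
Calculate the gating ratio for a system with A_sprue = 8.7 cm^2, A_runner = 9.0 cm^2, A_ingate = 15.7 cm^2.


Sprue:Runner:Ingate = 1 : 9.0/8.7 : 15.7/8.7 = 1:1.03:1.80

Answer: 1:1.03:1.80


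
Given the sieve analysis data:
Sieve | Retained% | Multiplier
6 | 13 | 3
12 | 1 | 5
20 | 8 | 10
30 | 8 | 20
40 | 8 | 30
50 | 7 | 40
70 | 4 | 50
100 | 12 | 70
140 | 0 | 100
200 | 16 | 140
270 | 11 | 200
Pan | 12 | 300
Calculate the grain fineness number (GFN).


Formula: GFN = sum(pct * multiplier) / sum(pct)
sum(pct * multiplier) = 9884
sum(pct) = 100
GFN = 9884 / 100 = 98.84


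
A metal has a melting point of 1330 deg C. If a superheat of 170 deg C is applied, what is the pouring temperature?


Formula: T_pour = T_melt + Superheat
T_pour = 1330 + 170 = 1500 deg C

1500 deg C


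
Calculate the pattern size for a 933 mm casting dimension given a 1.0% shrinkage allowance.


Formula: L_pattern = L_casting * (1 + shrinkage_rate/100)
Shrinkage factor = 1 + 1.0/100 = 1.01
L_pattern = 933 mm * 1.01 = 942.3300 mm

Final answer: 942.3300 mm


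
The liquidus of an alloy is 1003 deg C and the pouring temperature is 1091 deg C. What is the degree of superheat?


Formula: Superheat = T_pour - T_melt
Superheat = 1091 - 1003 = 88 deg C


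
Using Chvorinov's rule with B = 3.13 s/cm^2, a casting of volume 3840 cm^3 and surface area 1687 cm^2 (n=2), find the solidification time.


Formula: t_s = B * (V/A)^n  (Chvorinov's rule, n=2)
Modulus M = V/A = 3840/1687 = 2.276230 cm
M^2 = 2.276230^2 = 5.181223 cm^2
t_s = 3.13 * 5.181223 = 16.2172 s


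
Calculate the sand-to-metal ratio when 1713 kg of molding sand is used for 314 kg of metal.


Formula: Sand-to-Metal Ratio = W_sand / W_metal
Ratio = 1713 kg / 314 kg = 5.4554

Final answer: 5.4554


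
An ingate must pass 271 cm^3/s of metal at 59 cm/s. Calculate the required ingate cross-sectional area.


Formula: A_ingate = Q / v  (continuity equation)
A = 271 cm^3/s / 59 cm/s = 4.5932 cm^2

Final answer: 4.5932 cm^2


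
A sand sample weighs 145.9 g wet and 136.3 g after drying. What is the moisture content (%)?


Formula: MC = (W_wet - W_dry) / W_wet * 100
Water mass = 145.9 - 136.3 = 9.6 g
MC = 9.6 / 145.9 * 100 = 6.5798%

Final answer: 6.5798%


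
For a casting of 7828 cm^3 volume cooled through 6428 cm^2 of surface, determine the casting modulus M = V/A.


Formula: Casting Modulus M = V / A
M = 7828 cm^3 / 6428 cm^2 = 1.2178 cm

Final answer: 1.2178 cm


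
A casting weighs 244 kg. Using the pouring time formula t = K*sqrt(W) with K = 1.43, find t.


Formula: t = K * sqrt(W)
sqrt(W) = sqrt(244) = 15.62050
t = 1.43 * 15.62050 = 22.3373 s

Final answer: 22.3373 s


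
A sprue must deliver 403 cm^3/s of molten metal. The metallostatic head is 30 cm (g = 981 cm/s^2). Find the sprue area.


Formula: v = sqrt(2*g*h), A = Q/v
Velocity: v = sqrt(2 * 981 * 30) = sqrt(58860) = 242.6108 cm/s
Sprue area: A = Q / v = 403 / 242.6108 = 1.6611 cm^2


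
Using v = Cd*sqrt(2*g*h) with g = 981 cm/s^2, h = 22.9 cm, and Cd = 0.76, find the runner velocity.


Formula: v = Cd * sqrt(2 * g * h)  (Torricelli with discharge coefficient)
2*g*h = 2 * 981 * 22.9 = 44929.8 cm^2/s^2
sqrt(44929.8) = 211.96651 cm/s
v = 0.76 * 211.96651 = 161.0945 cm/s


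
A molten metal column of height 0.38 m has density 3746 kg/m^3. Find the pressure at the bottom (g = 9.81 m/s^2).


Formula: P = rho * g * h
rho * g = 3746 * 9.81 = 36748.26 N/m^3
P = 36748.26 * 0.38 = 13964.3388 Pa

Answer: 13964.3388 Pa


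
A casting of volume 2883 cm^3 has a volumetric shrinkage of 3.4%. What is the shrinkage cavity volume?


Formula: V_shrink = V_casting * shrinkage_pct / 100
V_shrink = 2883 cm^3 * 3.4 / 100 = 98.0220 cm^3

Answer: 98.0220 cm^3


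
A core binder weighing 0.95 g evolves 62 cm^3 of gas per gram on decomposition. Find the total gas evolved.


Formula: V_gas = W_binder * gas_evolution_rate
V = 0.95 g * 62 cm^3/g = 58.9000 cm^3

58.9000 cm^3


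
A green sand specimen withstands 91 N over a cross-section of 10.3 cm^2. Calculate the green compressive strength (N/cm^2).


Formula: Compressive Strength = Force / Area
Strength = 91 N / 10.3 cm^2 = 8.8350 N/cm^2

Answer: 8.8350 N/cm^2


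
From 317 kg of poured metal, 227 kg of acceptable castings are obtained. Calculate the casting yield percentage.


Formula: Casting Yield = (W_good / W_total) * 100
Yield = (227 kg / 317 kg) * 100 = 71.6088%

Final answer: 71.6088%


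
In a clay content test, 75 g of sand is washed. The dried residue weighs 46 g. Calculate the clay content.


Formula: Clay% = (W_total - W_washed) / W_total * 100
Clay mass = 75 - 46 = 29 g
Clay% = 29 / 75 * 100 = 38.6667%

38.6667%


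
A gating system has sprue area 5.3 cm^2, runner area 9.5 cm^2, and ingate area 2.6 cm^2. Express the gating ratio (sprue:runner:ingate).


Sprue:Runner:Ingate = 1 : 9.5/5.3 : 2.6/5.3 = 1:1.79:0.49

Answer: 1:1.79:0.49


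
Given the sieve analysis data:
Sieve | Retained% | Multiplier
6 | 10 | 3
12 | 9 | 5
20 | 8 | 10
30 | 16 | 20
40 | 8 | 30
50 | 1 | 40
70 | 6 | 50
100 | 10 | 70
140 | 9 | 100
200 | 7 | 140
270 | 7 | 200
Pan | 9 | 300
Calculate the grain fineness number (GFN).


Formula: GFN = sum(pct * multiplier) / sum(pct)
sum(pct * multiplier) = 7735
sum(pct) = 100
GFN = 7735 / 100 = 77.35

77.35


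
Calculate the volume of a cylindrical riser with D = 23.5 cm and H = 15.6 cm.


Formula: V = pi * (D/2)^2 * H  (cylinder volume)
Radius = D/2 = 23.5/2 = 11.75 cm
V = pi * 11.75^2 * 15.6 = 6766.2837 cm^3

Answer: 6766.2837 cm^3


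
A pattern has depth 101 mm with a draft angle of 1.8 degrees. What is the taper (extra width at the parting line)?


Formula: taper = depth * tan(draft_angle)
tan(1.8 deg) = 0.0314263
taper = 101 mm * 0.0314263 = 3.1741 mm

3.1741 mm


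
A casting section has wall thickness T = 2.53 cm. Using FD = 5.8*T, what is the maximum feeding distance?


Formula: FD = 5.8 * T  (riser feeding-distance rule)
FD = 5.8 * 2.53 cm = 14.6740 cm

Final answer: 14.6740 cm


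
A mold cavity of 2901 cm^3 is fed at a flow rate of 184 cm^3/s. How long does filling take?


Formula: t_fill = V_mold / Q_flow
t = 2901 cm^3 / 184 cm^3/s = 15.7663 s

Answer: 15.7663 s


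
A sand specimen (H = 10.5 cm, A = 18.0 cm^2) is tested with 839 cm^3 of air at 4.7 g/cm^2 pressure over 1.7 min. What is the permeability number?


Formula: Permeability Number P = (V * H) / (p * A * t)
Numerator: V * H = 839 * 10.5 = 8809.5
Denominator: p * A * t = 4.7 * 18.0 * 1.7 = 143.82
P = 8809.5 / 143.82 = 61.2537

61.2537


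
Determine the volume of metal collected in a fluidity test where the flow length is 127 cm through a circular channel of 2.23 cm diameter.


Formula: V = pi * (d/2)^2 * L  (cylinder volume)
Radius = 2.23/2 = 1.115 cm
V = pi * 1.115^2 * 127 = 496.0247 cm^3


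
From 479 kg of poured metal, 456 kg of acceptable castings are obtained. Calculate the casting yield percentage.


Formula: Casting Yield = (W_good / W_total) * 100
Yield = (456 kg / 479 kg) * 100 = 95.1983%

95.1983%


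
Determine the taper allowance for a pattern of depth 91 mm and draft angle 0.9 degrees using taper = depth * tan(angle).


Formula: taper = depth * tan(draft_angle)
tan(0.9 deg) = 0.0157093
taper = 91 mm * 0.0157093 = 1.4295 mm

Final answer: 1.4295 mm


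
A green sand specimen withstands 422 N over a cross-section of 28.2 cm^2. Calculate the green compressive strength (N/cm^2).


Formula: Compressive Strength = Force / Area
Strength = 422 N / 28.2 cm^2 = 14.9645 N/cm^2


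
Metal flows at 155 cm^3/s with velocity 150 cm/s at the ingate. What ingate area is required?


Formula: A_ingate = Q / v  (continuity equation)
A = 155 cm^3/s / 150 cm/s = 1.0333 cm^2


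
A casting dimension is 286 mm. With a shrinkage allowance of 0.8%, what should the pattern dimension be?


Formula: L_pattern = L_casting * (1 + shrinkage_rate/100)
Shrinkage factor = 1 + 0.8/100 = 1.008
L_pattern = 286 mm * 1.008 = 288.2880 mm

Answer: 288.2880 mm


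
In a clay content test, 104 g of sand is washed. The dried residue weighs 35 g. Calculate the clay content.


Formula: Clay% = (W_total - W_washed) / W_total * 100
Clay mass = 104 - 35 = 69 g
Clay% = 69 / 104 * 100 = 66.3462%

Final answer: 66.3462%


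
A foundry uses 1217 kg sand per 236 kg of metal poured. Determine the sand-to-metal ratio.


Formula: Sand-to-Metal Ratio = W_sand / W_metal
Ratio = 1217 kg / 236 kg = 5.1568

5.1568


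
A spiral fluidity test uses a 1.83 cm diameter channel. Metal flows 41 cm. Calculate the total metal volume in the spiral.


Formula: V = pi * (d/2)^2 * L  (cylinder volume)
Radius = 1.83/2 = 0.915 cm
V = pi * 0.915^2 * 41 = 107.8390 cm^3

Final answer: 107.8390 cm^3


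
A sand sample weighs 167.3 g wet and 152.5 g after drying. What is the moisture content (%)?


Formula: MC = (W_wet - W_dry) / W_wet * 100
Water mass = 167.3 - 152.5 = 14.8 g
MC = 14.8 / 167.3 * 100 = 8.8464%


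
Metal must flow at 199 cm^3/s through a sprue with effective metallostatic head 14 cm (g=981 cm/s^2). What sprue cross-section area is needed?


Formula: v = sqrt(2*g*h), A = Q/v
Velocity: v = sqrt(2 * 981 * 14) = sqrt(27468) = 165.7347 cm/s
Sprue area: A = Q / v = 199 / 165.7347 = 1.2007 cm^2

Final answer: 1.2007 cm^2


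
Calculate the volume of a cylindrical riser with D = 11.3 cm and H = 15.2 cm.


Formula: V = pi * (D/2)^2 * H  (cylinder volume)
Radius = D/2 = 11.3/2 = 5.65 cm
V = pi * 5.65^2 * 15.2 = 1524.3699 cm^3

Final answer: 1524.3699 cm^3


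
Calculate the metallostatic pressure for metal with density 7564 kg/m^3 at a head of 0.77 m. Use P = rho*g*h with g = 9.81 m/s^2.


Formula: P = rho * g * h
rho * g = 7564 * 9.81 = 74202.84 N/m^3
P = 74202.84 * 0.77 = 57136.1868 Pa


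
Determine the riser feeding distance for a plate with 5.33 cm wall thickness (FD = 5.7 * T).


Formula: FD = 5.7 * T  (riser feeding-distance rule)
FD = 5.7 * 5.33 cm = 30.3810 cm

Answer: 30.3810 cm


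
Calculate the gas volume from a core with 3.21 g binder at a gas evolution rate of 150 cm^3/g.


Formula: V_gas = W_binder * gas_evolution_rate
V = 3.21 g * 150 cm^3/g = 481.5000 cm^3

Final answer: 481.5000 cm^3


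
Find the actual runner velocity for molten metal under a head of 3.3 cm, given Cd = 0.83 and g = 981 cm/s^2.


Formula: v = Cd * sqrt(2 * g * h)  (Torricelli with discharge coefficient)
2*g*h = 2 * 981 * 3.3 = 6474.6 cm^2/s^2
sqrt(6474.6) = 80.46490 cm/s
v = 0.83 * 80.46490 = 66.7859 cm/s

Answer: 66.7859 cm/s


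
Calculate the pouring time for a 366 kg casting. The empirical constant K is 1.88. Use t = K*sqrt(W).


Formula: t = K * sqrt(W)
sqrt(W) = sqrt(366) = 19.13113
t = 1.88 * 19.13113 = 35.9665 s

Answer: 35.9665 s


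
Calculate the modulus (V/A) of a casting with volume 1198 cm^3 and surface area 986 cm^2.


Formula: Casting Modulus M = V / A
M = 1198 cm^3 / 986 cm^2 = 1.2150 cm


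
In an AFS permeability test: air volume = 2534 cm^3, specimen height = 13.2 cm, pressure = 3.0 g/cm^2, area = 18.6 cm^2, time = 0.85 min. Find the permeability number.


Formula: Permeability Number P = (V * H) / (p * A * t)
Numerator: V * H = 2534 * 13.2 = 33448.8
Denominator: p * A * t = 3.0 * 18.6 * 0.85 = 47.43
P = 33448.8 / 47.43 = 705.2245

Answer: 705.2245


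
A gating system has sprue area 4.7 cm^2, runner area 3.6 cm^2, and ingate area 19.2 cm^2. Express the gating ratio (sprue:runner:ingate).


Sprue:Runner:Ingate = 1 : 3.6/4.7 : 19.2/4.7 = 1:0.77:4.09


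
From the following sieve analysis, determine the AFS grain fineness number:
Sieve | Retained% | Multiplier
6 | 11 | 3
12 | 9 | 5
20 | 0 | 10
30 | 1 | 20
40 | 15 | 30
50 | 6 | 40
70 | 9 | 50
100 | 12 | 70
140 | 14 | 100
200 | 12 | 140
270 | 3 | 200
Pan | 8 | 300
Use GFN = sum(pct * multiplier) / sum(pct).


Formula: GFN = sum(pct * multiplier) / sum(pct)
sum(pct * multiplier) = 8158
sum(pct) = 100
GFN = 8158 / 100 = 81.58

Final answer: 81.58


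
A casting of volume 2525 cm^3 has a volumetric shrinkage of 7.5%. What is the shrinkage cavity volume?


Formula: V_shrink = V_casting * shrinkage_pct / 100
V_shrink = 2525 cm^3 * 7.5 / 100 = 189.3750 cm^3

Final answer: 189.3750 cm^3


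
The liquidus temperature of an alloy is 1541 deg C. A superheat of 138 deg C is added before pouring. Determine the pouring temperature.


Formula: T_pour = T_melt + Superheat
T_pour = 1541 + 138 = 1679 deg C

Final answer: 1679 deg C


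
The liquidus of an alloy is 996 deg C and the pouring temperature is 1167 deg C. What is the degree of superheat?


Formula: Superheat = T_pour - T_melt
Superheat = 1167 - 996 = 171 deg C

Final answer: 171 deg C


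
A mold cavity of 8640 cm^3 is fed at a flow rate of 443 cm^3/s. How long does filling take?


Formula: t_fill = V_mold / Q_flow
t = 8640 cm^3 / 443 cm^3/s = 19.5034 s

19.5034 s


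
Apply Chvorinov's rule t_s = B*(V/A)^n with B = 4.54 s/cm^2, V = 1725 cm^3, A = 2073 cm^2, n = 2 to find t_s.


Formula: t_s = B * (V/A)^n  (Chvorinov's rule, n=2)
Modulus M = V/A = 1725/2073 = 0.832127 cm
M^2 = 0.832127^2 = 0.692435 cm^2
t_s = 4.54 * 0.692435 = 3.1437 s


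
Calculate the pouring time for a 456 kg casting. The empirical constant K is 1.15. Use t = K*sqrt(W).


Formula: t = K * sqrt(W)
sqrt(W) = sqrt(456) = 21.35416
t = 1.15 * 21.35416 = 24.5573 s

24.5573 s


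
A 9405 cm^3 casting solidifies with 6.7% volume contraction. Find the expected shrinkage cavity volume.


Formula: V_shrink = V_casting * shrinkage_pct / 100
V_shrink = 9405 cm^3 * 6.7 / 100 = 630.1350 cm^3


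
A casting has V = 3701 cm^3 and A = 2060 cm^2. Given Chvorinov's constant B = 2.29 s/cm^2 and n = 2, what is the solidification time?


Formula: t_s = B * (V/A)^n  (Chvorinov's rule, n=2)
Modulus M = V/A = 3701/2060 = 1.796602 cm
M^2 = 1.796602^2 = 3.227779 cm^2
t_s = 2.29 * 3.227779 = 7.3916 s

Answer: 7.3916 s


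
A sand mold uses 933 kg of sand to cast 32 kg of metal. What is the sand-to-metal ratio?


Formula: Sand-to-Metal Ratio = W_sand / W_metal
Ratio = 933 kg / 32 kg = 29.1562

Answer: 29.1562


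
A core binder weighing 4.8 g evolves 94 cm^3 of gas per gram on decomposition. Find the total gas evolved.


Formula: V_gas = W_binder * gas_evolution_rate
V = 4.8 g * 94 cm^3/g = 451.2000 cm^3

451.2000 cm^3


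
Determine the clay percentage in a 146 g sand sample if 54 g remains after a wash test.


Formula: Clay% = (W_total - W_washed) / W_total * 100
Clay mass = 146 - 54 = 92 g
Clay% = 92 / 146 * 100 = 63.0137%

63.0137%


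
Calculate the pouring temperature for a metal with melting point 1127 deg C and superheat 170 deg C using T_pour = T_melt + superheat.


Formula: T_pour = T_melt + Superheat
T_pour = 1127 + 170 = 1297 deg C

Answer: 1297 deg C


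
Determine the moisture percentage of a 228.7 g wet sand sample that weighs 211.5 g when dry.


Formula: MC = (W_wet - W_dry) / W_wet * 100
Water mass = 228.7 - 211.5 = 17.2 g
MC = 17.2 / 228.7 * 100 = 7.5208%


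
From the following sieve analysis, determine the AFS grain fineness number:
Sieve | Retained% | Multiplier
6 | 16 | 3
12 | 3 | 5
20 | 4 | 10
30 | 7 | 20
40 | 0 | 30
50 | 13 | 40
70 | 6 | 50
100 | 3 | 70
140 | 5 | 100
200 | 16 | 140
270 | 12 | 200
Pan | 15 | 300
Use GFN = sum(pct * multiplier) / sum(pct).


Formula: GFN = sum(pct * multiplier) / sum(pct)
sum(pct * multiplier) = 10913
sum(pct) = 100
GFN = 10913 / 100 = 109.13

109.13


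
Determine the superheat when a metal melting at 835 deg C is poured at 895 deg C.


Formula: Superheat = T_pour - T_melt
Superheat = 895 - 835 = 60 deg C


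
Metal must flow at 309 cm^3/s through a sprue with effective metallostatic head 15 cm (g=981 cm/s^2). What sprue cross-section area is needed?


Formula: v = sqrt(2*g*h), A = Q/v
Velocity: v = sqrt(2 * 981 * 15) = sqrt(29430) = 171.5517 cm/s
Sprue area: A = Q / v = 309 / 171.5517 = 1.8012 cm^2

Answer: 1.8012 cm^2
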